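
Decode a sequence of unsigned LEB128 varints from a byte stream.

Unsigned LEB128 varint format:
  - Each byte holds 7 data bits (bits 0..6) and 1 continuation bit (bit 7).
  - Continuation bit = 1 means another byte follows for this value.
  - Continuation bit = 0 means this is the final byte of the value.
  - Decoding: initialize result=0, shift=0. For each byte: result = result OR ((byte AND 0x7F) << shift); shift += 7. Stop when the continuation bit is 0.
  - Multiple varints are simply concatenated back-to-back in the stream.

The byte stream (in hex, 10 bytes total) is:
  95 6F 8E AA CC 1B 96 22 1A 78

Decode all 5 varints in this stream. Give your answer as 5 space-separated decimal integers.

Answer: 14229 57873678 4374 26 120

Derivation:
  byte[0]=0x95 cont=1 payload=0x15=21: acc |= 21<<0 -> acc=21 shift=7
  byte[1]=0x6F cont=0 payload=0x6F=111: acc |= 111<<7 -> acc=14229 shift=14 [end]
Varint 1: bytes[0:2] = 95 6F -> value 14229 (2 byte(s))
  byte[2]=0x8E cont=1 payload=0x0E=14: acc |= 14<<0 -> acc=14 shift=7
  byte[3]=0xAA cont=1 payload=0x2A=42: acc |= 42<<7 -> acc=5390 shift=14
  byte[4]=0xCC cont=1 payload=0x4C=76: acc |= 76<<14 -> acc=1250574 shift=21
  byte[5]=0x1B cont=0 payload=0x1B=27: acc |= 27<<21 -> acc=57873678 shift=28 [end]
Varint 2: bytes[2:6] = 8E AA CC 1B -> value 57873678 (4 byte(s))
  byte[6]=0x96 cont=1 payload=0x16=22: acc |= 22<<0 -> acc=22 shift=7
  byte[7]=0x22 cont=0 payload=0x22=34: acc |= 34<<7 -> acc=4374 shift=14 [end]
Varint 3: bytes[6:8] = 96 22 -> value 4374 (2 byte(s))
  byte[8]=0x1A cont=0 payload=0x1A=26: acc |= 26<<0 -> acc=26 shift=7 [end]
Varint 4: bytes[8:9] = 1A -> value 26 (1 byte(s))
  byte[9]=0x78 cont=0 payload=0x78=120: acc |= 120<<0 -> acc=120 shift=7 [end]
Varint 5: bytes[9:10] = 78 -> value 120 (1 byte(s))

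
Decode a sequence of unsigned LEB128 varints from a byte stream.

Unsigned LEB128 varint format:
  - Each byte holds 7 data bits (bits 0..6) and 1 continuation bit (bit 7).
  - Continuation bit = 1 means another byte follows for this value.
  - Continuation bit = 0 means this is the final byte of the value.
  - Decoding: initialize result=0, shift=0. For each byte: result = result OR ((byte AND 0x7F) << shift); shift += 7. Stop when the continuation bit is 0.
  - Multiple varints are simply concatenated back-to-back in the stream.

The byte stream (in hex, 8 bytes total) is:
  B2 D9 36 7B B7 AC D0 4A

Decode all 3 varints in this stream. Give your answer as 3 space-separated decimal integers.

  byte[0]=0xB2 cont=1 payload=0x32=50: acc |= 50<<0 -> acc=50 shift=7
  byte[1]=0xD9 cont=1 payload=0x59=89: acc |= 89<<7 -> acc=11442 shift=14
  byte[2]=0x36 cont=0 payload=0x36=54: acc |= 54<<14 -> acc=896178 shift=21 [end]
Varint 1: bytes[0:3] = B2 D9 36 -> value 896178 (3 byte(s))
  byte[3]=0x7B cont=0 payload=0x7B=123: acc |= 123<<0 -> acc=123 shift=7 [end]
Varint 2: bytes[3:4] = 7B -> value 123 (1 byte(s))
  byte[4]=0xB7 cont=1 payload=0x37=55: acc |= 55<<0 -> acc=55 shift=7
  byte[5]=0xAC cont=1 payload=0x2C=44: acc |= 44<<7 -> acc=5687 shift=14
  byte[6]=0xD0 cont=1 payload=0x50=80: acc |= 80<<14 -> acc=1316407 shift=21
  byte[7]=0x4A cont=0 payload=0x4A=74: acc |= 74<<21 -> acc=156505655 shift=28 [end]
Varint 3: bytes[4:8] = B7 AC D0 4A -> value 156505655 (4 byte(s))

Answer: 896178 123 156505655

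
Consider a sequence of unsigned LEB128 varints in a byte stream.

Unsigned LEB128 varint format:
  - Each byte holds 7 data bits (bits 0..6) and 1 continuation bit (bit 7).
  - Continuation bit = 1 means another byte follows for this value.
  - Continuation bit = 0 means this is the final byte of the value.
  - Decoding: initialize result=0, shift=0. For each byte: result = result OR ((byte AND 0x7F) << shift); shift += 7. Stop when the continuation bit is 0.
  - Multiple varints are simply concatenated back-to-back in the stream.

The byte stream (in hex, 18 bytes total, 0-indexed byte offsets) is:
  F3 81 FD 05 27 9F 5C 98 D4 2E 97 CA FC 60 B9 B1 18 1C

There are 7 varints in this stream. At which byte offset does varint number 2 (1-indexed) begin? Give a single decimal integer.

Answer: 4

Derivation:
  byte[0]=0xF3 cont=1 payload=0x73=115: acc |= 115<<0 -> acc=115 shift=7
  byte[1]=0x81 cont=1 payload=0x01=1: acc |= 1<<7 -> acc=243 shift=14
  byte[2]=0xFD cont=1 payload=0x7D=125: acc |= 125<<14 -> acc=2048243 shift=21
  byte[3]=0x05 cont=0 payload=0x05=5: acc |= 5<<21 -> acc=12534003 shift=28 [end]
Varint 1: bytes[0:4] = F3 81 FD 05 -> value 12534003 (4 byte(s))
  byte[4]=0x27 cont=0 payload=0x27=39: acc |= 39<<0 -> acc=39 shift=7 [end]
Varint 2: bytes[4:5] = 27 -> value 39 (1 byte(s))
  byte[5]=0x9F cont=1 payload=0x1F=31: acc |= 31<<0 -> acc=31 shift=7
  byte[6]=0x5C cont=0 payload=0x5C=92: acc |= 92<<7 -> acc=11807 shift=14 [end]
Varint 3: bytes[5:7] = 9F 5C -> value 11807 (2 byte(s))
  byte[7]=0x98 cont=1 payload=0x18=24: acc |= 24<<0 -> acc=24 shift=7
  byte[8]=0xD4 cont=1 payload=0x54=84: acc |= 84<<7 -> acc=10776 shift=14
  byte[9]=0x2E cont=0 payload=0x2E=46: acc |= 46<<14 -> acc=764440 shift=21 [end]
Varint 4: bytes[7:10] = 98 D4 2E -> value 764440 (3 byte(s))
  byte[10]=0x97 cont=1 payload=0x17=23: acc |= 23<<0 -> acc=23 shift=7
  byte[11]=0xCA cont=1 payload=0x4A=74: acc |= 74<<7 -> acc=9495 shift=14
  byte[12]=0xFC cont=1 payload=0x7C=124: acc |= 124<<14 -> acc=2041111 shift=21
  byte[13]=0x60 cont=0 payload=0x60=96: acc |= 96<<21 -> acc=203367703 shift=28 [end]
Varint 5: bytes[10:14] = 97 CA FC 60 -> value 203367703 (4 byte(s))
  byte[14]=0xB9 cont=1 payload=0x39=57: acc |= 57<<0 -> acc=57 shift=7
  byte[15]=0xB1 cont=1 payload=0x31=49: acc |= 49<<7 -> acc=6329 shift=14
  byte[16]=0x18 cont=0 payload=0x18=24: acc |= 24<<14 -> acc=399545 shift=21 [end]
Varint 6: bytes[14:17] = B9 B1 18 -> value 399545 (3 byte(s))
  byte[17]=0x1C cont=0 payload=0x1C=28: acc |= 28<<0 -> acc=28 shift=7 [end]
Varint 7: bytes[17:18] = 1C -> value 28 (1 byte(s))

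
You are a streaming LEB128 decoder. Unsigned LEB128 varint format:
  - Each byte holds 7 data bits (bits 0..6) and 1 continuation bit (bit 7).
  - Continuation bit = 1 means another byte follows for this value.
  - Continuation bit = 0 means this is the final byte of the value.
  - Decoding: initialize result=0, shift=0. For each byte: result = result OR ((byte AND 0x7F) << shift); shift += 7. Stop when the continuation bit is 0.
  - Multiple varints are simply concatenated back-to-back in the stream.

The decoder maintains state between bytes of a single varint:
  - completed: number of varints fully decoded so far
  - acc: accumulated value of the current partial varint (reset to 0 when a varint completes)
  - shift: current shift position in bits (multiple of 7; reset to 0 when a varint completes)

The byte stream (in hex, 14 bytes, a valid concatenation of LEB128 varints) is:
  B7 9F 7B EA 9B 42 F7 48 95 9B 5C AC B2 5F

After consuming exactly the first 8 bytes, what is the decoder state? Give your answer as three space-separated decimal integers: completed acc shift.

Answer: 3 0 0

Derivation:
byte[0]=0xB7 cont=1 payload=0x37: acc |= 55<<0 -> completed=0 acc=55 shift=7
byte[1]=0x9F cont=1 payload=0x1F: acc |= 31<<7 -> completed=0 acc=4023 shift=14
byte[2]=0x7B cont=0 payload=0x7B: varint #1 complete (value=2019255); reset -> completed=1 acc=0 shift=0
byte[3]=0xEA cont=1 payload=0x6A: acc |= 106<<0 -> completed=1 acc=106 shift=7
byte[4]=0x9B cont=1 payload=0x1B: acc |= 27<<7 -> completed=1 acc=3562 shift=14
byte[5]=0x42 cont=0 payload=0x42: varint #2 complete (value=1084906); reset -> completed=2 acc=0 shift=0
byte[6]=0xF7 cont=1 payload=0x77: acc |= 119<<0 -> completed=2 acc=119 shift=7
byte[7]=0x48 cont=0 payload=0x48: varint #3 complete (value=9335); reset -> completed=3 acc=0 shift=0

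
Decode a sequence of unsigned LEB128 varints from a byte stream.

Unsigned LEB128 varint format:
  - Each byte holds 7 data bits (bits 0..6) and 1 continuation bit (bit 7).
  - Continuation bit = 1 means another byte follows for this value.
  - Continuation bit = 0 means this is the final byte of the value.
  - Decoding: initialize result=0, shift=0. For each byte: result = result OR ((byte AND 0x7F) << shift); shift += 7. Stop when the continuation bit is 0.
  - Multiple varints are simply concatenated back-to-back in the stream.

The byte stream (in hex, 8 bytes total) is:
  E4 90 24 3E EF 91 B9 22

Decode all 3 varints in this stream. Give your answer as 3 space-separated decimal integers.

  byte[0]=0xE4 cont=1 payload=0x64=100: acc |= 100<<0 -> acc=100 shift=7
  byte[1]=0x90 cont=1 payload=0x10=16: acc |= 16<<7 -> acc=2148 shift=14
  byte[2]=0x24 cont=0 payload=0x24=36: acc |= 36<<14 -> acc=591972 shift=21 [end]
Varint 1: bytes[0:3] = E4 90 24 -> value 591972 (3 byte(s))
  byte[3]=0x3E cont=0 payload=0x3E=62: acc |= 62<<0 -> acc=62 shift=7 [end]
Varint 2: bytes[3:4] = 3E -> value 62 (1 byte(s))
  byte[4]=0xEF cont=1 payload=0x6F=111: acc |= 111<<0 -> acc=111 shift=7
  byte[5]=0x91 cont=1 payload=0x11=17: acc |= 17<<7 -> acc=2287 shift=14
  byte[6]=0xB9 cont=1 payload=0x39=57: acc |= 57<<14 -> acc=936175 shift=21
  byte[7]=0x22 cont=0 payload=0x22=34: acc |= 34<<21 -> acc=72239343 shift=28 [end]
Varint 3: bytes[4:8] = EF 91 B9 22 -> value 72239343 (4 byte(s))

Answer: 591972 62 72239343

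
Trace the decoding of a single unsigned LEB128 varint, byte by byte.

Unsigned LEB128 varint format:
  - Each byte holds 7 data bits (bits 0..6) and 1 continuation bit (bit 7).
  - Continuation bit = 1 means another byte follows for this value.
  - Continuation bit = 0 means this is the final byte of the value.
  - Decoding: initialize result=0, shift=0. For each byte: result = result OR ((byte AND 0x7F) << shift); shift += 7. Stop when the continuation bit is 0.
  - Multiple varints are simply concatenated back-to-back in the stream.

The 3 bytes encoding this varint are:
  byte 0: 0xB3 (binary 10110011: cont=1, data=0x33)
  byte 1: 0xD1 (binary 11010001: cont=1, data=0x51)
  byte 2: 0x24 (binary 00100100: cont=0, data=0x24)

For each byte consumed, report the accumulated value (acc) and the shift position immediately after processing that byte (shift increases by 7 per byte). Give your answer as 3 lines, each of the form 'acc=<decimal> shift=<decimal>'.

byte 0=0xB3: payload=0x33=51, contrib = 51<<0 = 51; acc -> 51, shift -> 7
byte 1=0xD1: payload=0x51=81, contrib = 81<<7 = 10368; acc -> 10419, shift -> 14
byte 2=0x24: payload=0x24=36, contrib = 36<<14 = 589824; acc -> 600243, shift -> 21

Answer: acc=51 shift=7
acc=10419 shift=14
acc=600243 shift=21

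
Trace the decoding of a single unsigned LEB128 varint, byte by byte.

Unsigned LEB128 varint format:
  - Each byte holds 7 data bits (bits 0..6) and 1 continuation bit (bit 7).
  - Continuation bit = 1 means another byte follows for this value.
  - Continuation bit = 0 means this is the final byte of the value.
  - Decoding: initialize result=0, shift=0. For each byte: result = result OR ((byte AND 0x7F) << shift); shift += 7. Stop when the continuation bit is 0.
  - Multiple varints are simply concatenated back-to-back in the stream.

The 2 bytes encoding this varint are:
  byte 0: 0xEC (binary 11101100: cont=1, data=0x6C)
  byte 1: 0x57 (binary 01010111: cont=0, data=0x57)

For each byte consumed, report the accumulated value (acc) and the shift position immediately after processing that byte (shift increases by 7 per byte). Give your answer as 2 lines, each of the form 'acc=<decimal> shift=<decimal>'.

Answer: acc=108 shift=7
acc=11244 shift=14

Derivation:
byte 0=0xEC: payload=0x6C=108, contrib = 108<<0 = 108; acc -> 108, shift -> 7
byte 1=0x57: payload=0x57=87, contrib = 87<<7 = 11136; acc -> 11244, shift -> 14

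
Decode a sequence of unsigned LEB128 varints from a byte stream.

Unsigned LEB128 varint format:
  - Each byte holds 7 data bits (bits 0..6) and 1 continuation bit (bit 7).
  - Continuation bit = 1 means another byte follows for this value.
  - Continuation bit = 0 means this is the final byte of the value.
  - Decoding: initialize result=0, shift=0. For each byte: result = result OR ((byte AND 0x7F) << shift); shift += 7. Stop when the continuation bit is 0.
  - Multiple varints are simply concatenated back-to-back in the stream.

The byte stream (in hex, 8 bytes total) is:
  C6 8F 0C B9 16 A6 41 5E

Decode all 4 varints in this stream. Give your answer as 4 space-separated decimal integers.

Answer: 198598 2873 8358 94

Derivation:
  byte[0]=0xC6 cont=1 payload=0x46=70: acc |= 70<<0 -> acc=70 shift=7
  byte[1]=0x8F cont=1 payload=0x0F=15: acc |= 15<<7 -> acc=1990 shift=14
  byte[2]=0x0C cont=0 payload=0x0C=12: acc |= 12<<14 -> acc=198598 shift=21 [end]
Varint 1: bytes[0:3] = C6 8F 0C -> value 198598 (3 byte(s))
  byte[3]=0xB9 cont=1 payload=0x39=57: acc |= 57<<0 -> acc=57 shift=7
  byte[4]=0x16 cont=0 payload=0x16=22: acc |= 22<<7 -> acc=2873 shift=14 [end]
Varint 2: bytes[3:5] = B9 16 -> value 2873 (2 byte(s))
  byte[5]=0xA6 cont=1 payload=0x26=38: acc |= 38<<0 -> acc=38 shift=7
  byte[6]=0x41 cont=0 payload=0x41=65: acc |= 65<<7 -> acc=8358 shift=14 [end]
Varint 3: bytes[5:7] = A6 41 -> value 8358 (2 byte(s))
  byte[7]=0x5E cont=0 payload=0x5E=94: acc |= 94<<0 -> acc=94 shift=7 [end]
Varint 4: bytes[7:8] = 5E -> value 94 (1 byte(s))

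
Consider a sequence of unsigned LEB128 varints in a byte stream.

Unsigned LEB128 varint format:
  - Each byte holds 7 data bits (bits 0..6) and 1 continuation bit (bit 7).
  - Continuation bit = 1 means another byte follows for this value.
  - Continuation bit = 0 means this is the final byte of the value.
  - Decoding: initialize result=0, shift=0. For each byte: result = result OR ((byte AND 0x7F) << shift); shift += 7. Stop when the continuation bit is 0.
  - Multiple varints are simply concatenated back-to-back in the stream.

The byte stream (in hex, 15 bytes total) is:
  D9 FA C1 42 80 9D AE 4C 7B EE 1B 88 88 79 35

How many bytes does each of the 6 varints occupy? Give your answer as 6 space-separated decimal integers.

  byte[0]=0xD9 cont=1 payload=0x59=89: acc |= 89<<0 -> acc=89 shift=7
  byte[1]=0xFA cont=1 payload=0x7A=122: acc |= 122<<7 -> acc=15705 shift=14
  byte[2]=0xC1 cont=1 payload=0x41=65: acc |= 65<<14 -> acc=1080665 shift=21
  byte[3]=0x42 cont=0 payload=0x42=66: acc |= 66<<21 -> acc=139492697 shift=28 [end]
Varint 1: bytes[0:4] = D9 FA C1 42 -> value 139492697 (4 byte(s))
  byte[4]=0x80 cont=1 payload=0x00=0: acc |= 0<<0 -> acc=0 shift=7
  byte[5]=0x9D cont=1 payload=0x1D=29: acc |= 29<<7 -> acc=3712 shift=14
  byte[6]=0xAE cont=1 payload=0x2E=46: acc |= 46<<14 -> acc=757376 shift=21
  byte[7]=0x4C cont=0 payload=0x4C=76: acc |= 76<<21 -> acc=160140928 shift=28 [end]
Varint 2: bytes[4:8] = 80 9D AE 4C -> value 160140928 (4 byte(s))
  byte[8]=0x7B cont=0 payload=0x7B=123: acc |= 123<<0 -> acc=123 shift=7 [end]
Varint 3: bytes[8:9] = 7B -> value 123 (1 byte(s))
  byte[9]=0xEE cont=1 payload=0x6E=110: acc |= 110<<0 -> acc=110 shift=7
  byte[10]=0x1B cont=0 payload=0x1B=27: acc |= 27<<7 -> acc=3566 shift=14 [end]
Varint 4: bytes[9:11] = EE 1B -> value 3566 (2 byte(s))
  byte[11]=0x88 cont=1 payload=0x08=8: acc |= 8<<0 -> acc=8 shift=7
  byte[12]=0x88 cont=1 payload=0x08=8: acc |= 8<<7 -> acc=1032 shift=14
  byte[13]=0x79 cont=0 payload=0x79=121: acc |= 121<<14 -> acc=1983496 shift=21 [end]
Varint 5: bytes[11:14] = 88 88 79 -> value 1983496 (3 byte(s))
  byte[14]=0x35 cont=0 payload=0x35=53: acc |= 53<<0 -> acc=53 shift=7 [end]
Varint 6: bytes[14:15] = 35 -> value 53 (1 byte(s))

Answer: 4 4 1 2 3 1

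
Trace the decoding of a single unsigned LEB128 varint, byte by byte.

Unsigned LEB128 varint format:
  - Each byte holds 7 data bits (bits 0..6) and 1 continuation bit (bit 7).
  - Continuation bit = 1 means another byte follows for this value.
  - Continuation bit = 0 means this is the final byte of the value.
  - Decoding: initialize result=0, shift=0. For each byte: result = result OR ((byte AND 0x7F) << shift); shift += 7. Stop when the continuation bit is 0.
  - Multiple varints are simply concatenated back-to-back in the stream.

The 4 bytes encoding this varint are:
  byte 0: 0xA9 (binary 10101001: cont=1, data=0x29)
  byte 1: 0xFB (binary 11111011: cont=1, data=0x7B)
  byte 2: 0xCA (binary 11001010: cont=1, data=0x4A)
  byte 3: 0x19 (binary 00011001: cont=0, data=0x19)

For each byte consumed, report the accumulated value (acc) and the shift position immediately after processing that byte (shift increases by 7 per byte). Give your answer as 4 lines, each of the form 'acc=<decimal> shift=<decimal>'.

Answer: acc=41 shift=7
acc=15785 shift=14
acc=1228201 shift=21
acc=53657001 shift=28

Derivation:
byte 0=0xA9: payload=0x29=41, contrib = 41<<0 = 41; acc -> 41, shift -> 7
byte 1=0xFB: payload=0x7B=123, contrib = 123<<7 = 15744; acc -> 15785, shift -> 14
byte 2=0xCA: payload=0x4A=74, contrib = 74<<14 = 1212416; acc -> 1228201, shift -> 21
byte 3=0x19: payload=0x19=25, contrib = 25<<21 = 52428800; acc -> 53657001, shift -> 28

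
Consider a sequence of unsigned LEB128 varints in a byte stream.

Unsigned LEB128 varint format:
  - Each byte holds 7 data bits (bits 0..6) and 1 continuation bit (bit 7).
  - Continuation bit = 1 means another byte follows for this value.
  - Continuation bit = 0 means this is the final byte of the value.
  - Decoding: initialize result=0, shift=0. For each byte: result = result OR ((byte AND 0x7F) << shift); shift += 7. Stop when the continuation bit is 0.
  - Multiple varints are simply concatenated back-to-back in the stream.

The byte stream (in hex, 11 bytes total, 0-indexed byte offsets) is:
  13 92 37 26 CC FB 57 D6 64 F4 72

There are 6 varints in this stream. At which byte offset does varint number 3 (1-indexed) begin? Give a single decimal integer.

Answer: 3

Derivation:
  byte[0]=0x13 cont=0 payload=0x13=19: acc |= 19<<0 -> acc=19 shift=7 [end]
Varint 1: bytes[0:1] = 13 -> value 19 (1 byte(s))
  byte[1]=0x92 cont=1 payload=0x12=18: acc |= 18<<0 -> acc=18 shift=7
  byte[2]=0x37 cont=0 payload=0x37=55: acc |= 55<<7 -> acc=7058 shift=14 [end]
Varint 2: bytes[1:3] = 92 37 -> value 7058 (2 byte(s))
  byte[3]=0x26 cont=0 payload=0x26=38: acc |= 38<<0 -> acc=38 shift=7 [end]
Varint 3: bytes[3:4] = 26 -> value 38 (1 byte(s))
  byte[4]=0xCC cont=1 payload=0x4C=76: acc |= 76<<0 -> acc=76 shift=7
  byte[5]=0xFB cont=1 payload=0x7B=123: acc |= 123<<7 -> acc=15820 shift=14
  byte[6]=0x57 cont=0 payload=0x57=87: acc |= 87<<14 -> acc=1441228 shift=21 [end]
Varint 4: bytes[4:7] = CC FB 57 -> value 1441228 (3 byte(s))
  byte[7]=0xD6 cont=1 payload=0x56=86: acc |= 86<<0 -> acc=86 shift=7
  byte[8]=0x64 cont=0 payload=0x64=100: acc |= 100<<7 -> acc=12886 shift=14 [end]
Varint 5: bytes[7:9] = D6 64 -> value 12886 (2 byte(s))
  byte[9]=0xF4 cont=1 payload=0x74=116: acc |= 116<<0 -> acc=116 shift=7
  byte[10]=0x72 cont=0 payload=0x72=114: acc |= 114<<7 -> acc=14708 shift=14 [end]
Varint 6: bytes[9:11] = F4 72 -> value 14708 (2 byte(s))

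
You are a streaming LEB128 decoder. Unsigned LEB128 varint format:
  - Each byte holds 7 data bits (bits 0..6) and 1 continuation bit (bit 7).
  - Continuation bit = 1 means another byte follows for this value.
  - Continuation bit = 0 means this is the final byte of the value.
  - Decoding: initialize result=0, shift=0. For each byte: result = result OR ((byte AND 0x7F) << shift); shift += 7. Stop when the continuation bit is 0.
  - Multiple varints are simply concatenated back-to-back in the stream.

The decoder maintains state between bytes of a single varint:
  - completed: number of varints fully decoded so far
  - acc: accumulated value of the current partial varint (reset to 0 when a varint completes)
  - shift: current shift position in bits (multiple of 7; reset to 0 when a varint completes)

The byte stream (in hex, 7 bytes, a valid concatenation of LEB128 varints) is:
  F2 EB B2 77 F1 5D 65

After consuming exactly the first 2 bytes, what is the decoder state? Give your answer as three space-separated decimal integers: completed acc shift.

byte[0]=0xF2 cont=1 payload=0x72: acc |= 114<<0 -> completed=0 acc=114 shift=7
byte[1]=0xEB cont=1 payload=0x6B: acc |= 107<<7 -> completed=0 acc=13810 shift=14

Answer: 0 13810 14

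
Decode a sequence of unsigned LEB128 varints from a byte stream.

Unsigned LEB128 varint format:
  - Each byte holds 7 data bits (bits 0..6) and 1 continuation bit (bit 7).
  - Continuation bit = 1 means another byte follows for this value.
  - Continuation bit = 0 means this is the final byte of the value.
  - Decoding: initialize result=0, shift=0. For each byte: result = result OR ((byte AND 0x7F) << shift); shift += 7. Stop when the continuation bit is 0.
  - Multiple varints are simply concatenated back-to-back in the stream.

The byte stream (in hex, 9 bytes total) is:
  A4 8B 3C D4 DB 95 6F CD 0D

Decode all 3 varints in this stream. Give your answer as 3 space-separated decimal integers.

  byte[0]=0xA4 cont=1 payload=0x24=36: acc |= 36<<0 -> acc=36 shift=7
  byte[1]=0x8B cont=1 payload=0x0B=11: acc |= 11<<7 -> acc=1444 shift=14
  byte[2]=0x3C cont=0 payload=0x3C=60: acc |= 60<<14 -> acc=984484 shift=21 [end]
Varint 1: bytes[0:3] = A4 8B 3C -> value 984484 (3 byte(s))
  byte[3]=0xD4 cont=1 payload=0x54=84: acc |= 84<<0 -> acc=84 shift=7
  byte[4]=0xDB cont=1 payload=0x5B=91: acc |= 91<<7 -> acc=11732 shift=14
  byte[5]=0x95 cont=1 payload=0x15=21: acc |= 21<<14 -> acc=355796 shift=21
  byte[6]=0x6F cont=0 payload=0x6F=111: acc |= 111<<21 -> acc=233139668 shift=28 [end]
Varint 2: bytes[3:7] = D4 DB 95 6F -> value 233139668 (4 byte(s))
  byte[7]=0xCD cont=1 payload=0x4D=77: acc |= 77<<0 -> acc=77 shift=7
  byte[8]=0x0D cont=0 payload=0x0D=13: acc |= 13<<7 -> acc=1741 shift=14 [end]
Varint 3: bytes[7:9] = CD 0D -> value 1741 (2 byte(s))

Answer: 984484 233139668 1741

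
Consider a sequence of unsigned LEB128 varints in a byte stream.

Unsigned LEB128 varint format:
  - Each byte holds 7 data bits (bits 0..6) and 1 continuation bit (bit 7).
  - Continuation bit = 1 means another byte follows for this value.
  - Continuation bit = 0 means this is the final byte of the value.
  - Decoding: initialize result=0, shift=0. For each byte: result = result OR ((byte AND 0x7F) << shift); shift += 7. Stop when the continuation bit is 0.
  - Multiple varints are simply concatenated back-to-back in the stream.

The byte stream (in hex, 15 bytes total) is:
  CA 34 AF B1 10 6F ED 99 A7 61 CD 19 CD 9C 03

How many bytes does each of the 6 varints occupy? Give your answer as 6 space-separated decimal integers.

Answer: 2 3 1 4 2 3

Derivation:
  byte[0]=0xCA cont=1 payload=0x4A=74: acc |= 74<<0 -> acc=74 shift=7
  byte[1]=0x34 cont=0 payload=0x34=52: acc |= 52<<7 -> acc=6730 shift=14 [end]
Varint 1: bytes[0:2] = CA 34 -> value 6730 (2 byte(s))
  byte[2]=0xAF cont=1 payload=0x2F=47: acc |= 47<<0 -> acc=47 shift=7
  byte[3]=0xB1 cont=1 payload=0x31=49: acc |= 49<<7 -> acc=6319 shift=14
  byte[4]=0x10 cont=0 payload=0x10=16: acc |= 16<<14 -> acc=268463 shift=21 [end]
Varint 2: bytes[2:5] = AF B1 10 -> value 268463 (3 byte(s))
  byte[5]=0x6F cont=0 payload=0x6F=111: acc |= 111<<0 -> acc=111 shift=7 [end]
Varint 3: bytes[5:6] = 6F -> value 111 (1 byte(s))
  byte[6]=0xED cont=1 payload=0x6D=109: acc |= 109<<0 -> acc=109 shift=7
  byte[7]=0x99 cont=1 payload=0x19=25: acc |= 25<<7 -> acc=3309 shift=14
  byte[8]=0xA7 cont=1 payload=0x27=39: acc |= 39<<14 -> acc=642285 shift=21
  byte[9]=0x61 cont=0 payload=0x61=97: acc |= 97<<21 -> acc=204066029 shift=28 [end]
Varint 4: bytes[6:10] = ED 99 A7 61 -> value 204066029 (4 byte(s))
  byte[10]=0xCD cont=1 payload=0x4D=77: acc |= 77<<0 -> acc=77 shift=7
  byte[11]=0x19 cont=0 payload=0x19=25: acc |= 25<<7 -> acc=3277 shift=14 [end]
Varint 5: bytes[10:12] = CD 19 -> value 3277 (2 byte(s))
  byte[12]=0xCD cont=1 payload=0x4D=77: acc |= 77<<0 -> acc=77 shift=7
  byte[13]=0x9C cont=1 payload=0x1C=28: acc |= 28<<7 -> acc=3661 shift=14
  byte[14]=0x03 cont=0 payload=0x03=3: acc |= 3<<14 -> acc=52813 shift=21 [end]
Varint 6: bytes[12:15] = CD 9C 03 -> value 52813 (3 byte(s))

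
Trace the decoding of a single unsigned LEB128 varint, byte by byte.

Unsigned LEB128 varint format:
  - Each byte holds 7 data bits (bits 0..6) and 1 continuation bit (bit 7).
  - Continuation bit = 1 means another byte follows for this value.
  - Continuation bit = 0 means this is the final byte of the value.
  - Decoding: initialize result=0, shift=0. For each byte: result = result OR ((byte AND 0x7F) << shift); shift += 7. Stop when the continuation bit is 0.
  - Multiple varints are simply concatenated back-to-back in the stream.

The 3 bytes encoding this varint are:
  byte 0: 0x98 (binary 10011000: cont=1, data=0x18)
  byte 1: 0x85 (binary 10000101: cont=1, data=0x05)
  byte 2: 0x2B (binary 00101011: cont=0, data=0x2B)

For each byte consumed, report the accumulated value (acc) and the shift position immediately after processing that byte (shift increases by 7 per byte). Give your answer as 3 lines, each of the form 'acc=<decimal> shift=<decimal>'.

byte 0=0x98: payload=0x18=24, contrib = 24<<0 = 24; acc -> 24, shift -> 7
byte 1=0x85: payload=0x05=5, contrib = 5<<7 = 640; acc -> 664, shift -> 14
byte 2=0x2B: payload=0x2B=43, contrib = 43<<14 = 704512; acc -> 705176, shift -> 21

Answer: acc=24 shift=7
acc=664 shift=14
acc=705176 shift=21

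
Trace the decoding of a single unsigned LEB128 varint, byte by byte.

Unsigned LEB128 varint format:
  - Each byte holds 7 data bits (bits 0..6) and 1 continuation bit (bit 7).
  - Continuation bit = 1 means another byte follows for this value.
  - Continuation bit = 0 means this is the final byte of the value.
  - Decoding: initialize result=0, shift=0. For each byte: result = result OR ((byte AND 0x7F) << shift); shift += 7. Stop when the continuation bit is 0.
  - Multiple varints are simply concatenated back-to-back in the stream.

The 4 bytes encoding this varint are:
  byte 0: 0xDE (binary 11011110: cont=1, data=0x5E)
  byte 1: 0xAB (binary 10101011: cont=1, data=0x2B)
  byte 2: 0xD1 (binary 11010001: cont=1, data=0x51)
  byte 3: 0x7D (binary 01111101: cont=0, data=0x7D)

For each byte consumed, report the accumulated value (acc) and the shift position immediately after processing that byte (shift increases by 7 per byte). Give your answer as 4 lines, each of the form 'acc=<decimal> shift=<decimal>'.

Answer: acc=94 shift=7
acc=5598 shift=14
acc=1332702 shift=21
acc=263476702 shift=28

Derivation:
byte 0=0xDE: payload=0x5E=94, contrib = 94<<0 = 94; acc -> 94, shift -> 7
byte 1=0xAB: payload=0x2B=43, contrib = 43<<7 = 5504; acc -> 5598, shift -> 14
byte 2=0xD1: payload=0x51=81, contrib = 81<<14 = 1327104; acc -> 1332702, shift -> 21
byte 3=0x7D: payload=0x7D=125, contrib = 125<<21 = 262144000; acc -> 263476702, shift -> 28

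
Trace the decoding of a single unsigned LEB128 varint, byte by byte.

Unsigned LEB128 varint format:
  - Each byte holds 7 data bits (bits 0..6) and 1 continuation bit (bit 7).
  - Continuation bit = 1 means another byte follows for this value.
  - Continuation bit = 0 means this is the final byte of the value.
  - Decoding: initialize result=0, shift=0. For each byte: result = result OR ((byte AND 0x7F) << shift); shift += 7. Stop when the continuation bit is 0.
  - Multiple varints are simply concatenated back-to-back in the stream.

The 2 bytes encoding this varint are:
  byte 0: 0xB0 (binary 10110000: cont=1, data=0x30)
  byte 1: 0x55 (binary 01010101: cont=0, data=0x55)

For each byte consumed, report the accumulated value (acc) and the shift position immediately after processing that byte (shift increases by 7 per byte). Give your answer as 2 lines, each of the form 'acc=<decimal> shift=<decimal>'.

Answer: acc=48 shift=7
acc=10928 shift=14

Derivation:
byte 0=0xB0: payload=0x30=48, contrib = 48<<0 = 48; acc -> 48, shift -> 7
byte 1=0x55: payload=0x55=85, contrib = 85<<7 = 10880; acc -> 10928, shift -> 14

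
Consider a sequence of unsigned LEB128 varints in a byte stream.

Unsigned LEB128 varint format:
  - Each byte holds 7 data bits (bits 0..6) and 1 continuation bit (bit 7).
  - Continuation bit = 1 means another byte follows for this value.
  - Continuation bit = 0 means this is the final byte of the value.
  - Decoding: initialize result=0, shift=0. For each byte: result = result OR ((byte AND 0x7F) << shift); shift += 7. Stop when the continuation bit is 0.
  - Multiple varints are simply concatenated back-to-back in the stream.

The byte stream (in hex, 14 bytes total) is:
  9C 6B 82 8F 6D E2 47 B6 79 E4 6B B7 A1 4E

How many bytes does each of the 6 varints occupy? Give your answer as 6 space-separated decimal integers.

  byte[0]=0x9C cont=1 payload=0x1C=28: acc |= 28<<0 -> acc=28 shift=7
  byte[1]=0x6B cont=0 payload=0x6B=107: acc |= 107<<7 -> acc=13724 shift=14 [end]
Varint 1: bytes[0:2] = 9C 6B -> value 13724 (2 byte(s))
  byte[2]=0x82 cont=1 payload=0x02=2: acc |= 2<<0 -> acc=2 shift=7
  byte[3]=0x8F cont=1 payload=0x0F=15: acc |= 15<<7 -> acc=1922 shift=14
  byte[4]=0x6D cont=0 payload=0x6D=109: acc |= 109<<14 -> acc=1787778 shift=21 [end]
Varint 2: bytes[2:5] = 82 8F 6D -> value 1787778 (3 byte(s))
  byte[5]=0xE2 cont=1 payload=0x62=98: acc |= 98<<0 -> acc=98 shift=7
  byte[6]=0x47 cont=0 payload=0x47=71: acc |= 71<<7 -> acc=9186 shift=14 [end]
Varint 3: bytes[5:7] = E2 47 -> value 9186 (2 byte(s))
  byte[7]=0xB6 cont=1 payload=0x36=54: acc |= 54<<0 -> acc=54 shift=7
  byte[8]=0x79 cont=0 payload=0x79=121: acc |= 121<<7 -> acc=15542 shift=14 [end]
Varint 4: bytes[7:9] = B6 79 -> value 15542 (2 byte(s))
  byte[9]=0xE4 cont=1 payload=0x64=100: acc |= 100<<0 -> acc=100 shift=7
  byte[10]=0x6B cont=0 payload=0x6B=107: acc |= 107<<7 -> acc=13796 shift=14 [end]
Varint 5: bytes[9:11] = E4 6B -> value 13796 (2 byte(s))
  byte[11]=0xB7 cont=1 payload=0x37=55: acc |= 55<<0 -> acc=55 shift=7
  byte[12]=0xA1 cont=1 payload=0x21=33: acc |= 33<<7 -> acc=4279 shift=14
  byte[13]=0x4E cont=0 payload=0x4E=78: acc |= 78<<14 -> acc=1282231 shift=21 [end]
Varint 6: bytes[11:14] = B7 A1 4E -> value 1282231 (3 byte(s))

Answer: 2 3 2 2 2 3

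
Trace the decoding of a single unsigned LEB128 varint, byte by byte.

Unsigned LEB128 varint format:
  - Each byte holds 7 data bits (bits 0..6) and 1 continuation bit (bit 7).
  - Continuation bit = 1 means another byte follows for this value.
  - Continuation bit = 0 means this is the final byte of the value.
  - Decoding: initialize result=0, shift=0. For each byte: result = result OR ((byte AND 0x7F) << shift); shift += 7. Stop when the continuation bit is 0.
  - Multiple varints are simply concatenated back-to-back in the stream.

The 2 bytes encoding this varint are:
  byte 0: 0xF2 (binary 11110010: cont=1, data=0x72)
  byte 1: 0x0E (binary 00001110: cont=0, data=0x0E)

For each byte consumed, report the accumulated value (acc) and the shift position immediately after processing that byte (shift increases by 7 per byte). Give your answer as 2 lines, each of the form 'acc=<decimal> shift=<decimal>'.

Answer: acc=114 shift=7
acc=1906 shift=14

Derivation:
byte 0=0xF2: payload=0x72=114, contrib = 114<<0 = 114; acc -> 114, shift -> 7
byte 1=0x0E: payload=0x0E=14, contrib = 14<<7 = 1792; acc -> 1906, shift -> 14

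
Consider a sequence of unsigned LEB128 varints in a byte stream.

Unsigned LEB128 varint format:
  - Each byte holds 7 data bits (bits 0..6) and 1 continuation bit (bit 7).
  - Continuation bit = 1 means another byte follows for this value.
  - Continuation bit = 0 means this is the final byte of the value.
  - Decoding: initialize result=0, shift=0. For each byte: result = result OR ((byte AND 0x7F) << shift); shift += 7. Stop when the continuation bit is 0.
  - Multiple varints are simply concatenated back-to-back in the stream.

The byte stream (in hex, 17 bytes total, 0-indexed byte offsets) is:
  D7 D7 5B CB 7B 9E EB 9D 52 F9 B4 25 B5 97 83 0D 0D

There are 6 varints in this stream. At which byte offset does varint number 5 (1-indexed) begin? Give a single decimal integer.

  byte[0]=0xD7 cont=1 payload=0x57=87: acc |= 87<<0 -> acc=87 shift=7
  byte[1]=0xD7 cont=1 payload=0x57=87: acc |= 87<<7 -> acc=11223 shift=14
  byte[2]=0x5B cont=0 payload=0x5B=91: acc |= 91<<14 -> acc=1502167 shift=21 [end]
Varint 1: bytes[0:3] = D7 D7 5B -> value 1502167 (3 byte(s))
  byte[3]=0xCB cont=1 payload=0x4B=75: acc |= 75<<0 -> acc=75 shift=7
  byte[4]=0x7B cont=0 payload=0x7B=123: acc |= 123<<7 -> acc=15819 shift=14 [end]
Varint 2: bytes[3:5] = CB 7B -> value 15819 (2 byte(s))
  byte[5]=0x9E cont=1 payload=0x1E=30: acc |= 30<<0 -> acc=30 shift=7
  byte[6]=0xEB cont=1 payload=0x6B=107: acc |= 107<<7 -> acc=13726 shift=14
  byte[7]=0x9D cont=1 payload=0x1D=29: acc |= 29<<14 -> acc=488862 shift=21
  byte[8]=0x52 cont=0 payload=0x52=82: acc |= 82<<21 -> acc=172455326 shift=28 [end]
Varint 3: bytes[5:9] = 9E EB 9D 52 -> value 172455326 (4 byte(s))
  byte[9]=0xF9 cont=1 payload=0x79=121: acc |= 121<<0 -> acc=121 shift=7
  byte[10]=0xB4 cont=1 payload=0x34=52: acc |= 52<<7 -> acc=6777 shift=14
  byte[11]=0x25 cont=0 payload=0x25=37: acc |= 37<<14 -> acc=612985 shift=21 [end]
Varint 4: bytes[9:12] = F9 B4 25 -> value 612985 (3 byte(s))
  byte[12]=0xB5 cont=1 payload=0x35=53: acc |= 53<<0 -> acc=53 shift=7
  byte[13]=0x97 cont=1 payload=0x17=23: acc |= 23<<7 -> acc=2997 shift=14
  byte[14]=0x83 cont=1 payload=0x03=3: acc |= 3<<14 -> acc=52149 shift=21
  byte[15]=0x0D cont=0 payload=0x0D=13: acc |= 13<<21 -> acc=27315125 shift=28 [end]
Varint 5: bytes[12:16] = B5 97 83 0D -> value 27315125 (4 byte(s))
  byte[16]=0x0D cont=0 payload=0x0D=13: acc |= 13<<0 -> acc=13 shift=7 [end]
Varint 6: bytes[16:17] = 0D -> value 13 (1 byte(s))

Answer: 12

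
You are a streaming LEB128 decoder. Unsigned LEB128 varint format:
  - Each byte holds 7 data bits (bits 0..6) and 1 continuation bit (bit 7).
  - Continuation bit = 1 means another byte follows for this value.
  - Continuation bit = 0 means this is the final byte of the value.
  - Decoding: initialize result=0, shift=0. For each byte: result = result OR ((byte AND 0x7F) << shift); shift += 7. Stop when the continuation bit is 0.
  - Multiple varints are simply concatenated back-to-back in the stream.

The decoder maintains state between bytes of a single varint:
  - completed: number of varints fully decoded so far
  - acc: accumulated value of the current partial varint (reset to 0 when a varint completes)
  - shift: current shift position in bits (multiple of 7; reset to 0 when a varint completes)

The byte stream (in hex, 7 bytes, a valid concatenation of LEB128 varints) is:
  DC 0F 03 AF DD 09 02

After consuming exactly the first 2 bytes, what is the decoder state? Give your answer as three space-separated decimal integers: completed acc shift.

Answer: 1 0 0

Derivation:
byte[0]=0xDC cont=1 payload=0x5C: acc |= 92<<0 -> completed=0 acc=92 shift=7
byte[1]=0x0F cont=0 payload=0x0F: varint #1 complete (value=2012); reset -> completed=1 acc=0 shift=0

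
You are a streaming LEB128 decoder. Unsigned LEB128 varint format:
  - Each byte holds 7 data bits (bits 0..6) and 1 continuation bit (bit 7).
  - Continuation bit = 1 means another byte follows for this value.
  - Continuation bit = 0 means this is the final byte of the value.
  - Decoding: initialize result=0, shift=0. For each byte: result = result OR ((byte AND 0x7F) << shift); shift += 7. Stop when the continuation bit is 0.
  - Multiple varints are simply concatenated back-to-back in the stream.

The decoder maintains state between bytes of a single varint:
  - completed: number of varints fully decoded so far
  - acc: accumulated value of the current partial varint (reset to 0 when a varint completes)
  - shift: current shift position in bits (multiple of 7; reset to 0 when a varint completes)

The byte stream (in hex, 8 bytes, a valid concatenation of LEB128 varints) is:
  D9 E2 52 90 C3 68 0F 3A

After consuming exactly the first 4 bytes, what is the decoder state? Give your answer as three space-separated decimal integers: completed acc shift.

byte[0]=0xD9 cont=1 payload=0x59: acc |= 89<<0 -> completed=0 acc=89 shift=7
byte[1]=0xE2 cont=1 payload=0x62: acc |= 98<<7 -> completed=0 acc=12633 shift=14
byte[2]=0x52 cont=0 payload=0x52: varint #1 complete (value=1356121); reset -> completed=1 acc=0 shift=0
byte[3]=0x90 cont=1 payload=0x10: acc |= 16<<0 -> completed=1 acc=16 shift=7

Answer: 1 16 7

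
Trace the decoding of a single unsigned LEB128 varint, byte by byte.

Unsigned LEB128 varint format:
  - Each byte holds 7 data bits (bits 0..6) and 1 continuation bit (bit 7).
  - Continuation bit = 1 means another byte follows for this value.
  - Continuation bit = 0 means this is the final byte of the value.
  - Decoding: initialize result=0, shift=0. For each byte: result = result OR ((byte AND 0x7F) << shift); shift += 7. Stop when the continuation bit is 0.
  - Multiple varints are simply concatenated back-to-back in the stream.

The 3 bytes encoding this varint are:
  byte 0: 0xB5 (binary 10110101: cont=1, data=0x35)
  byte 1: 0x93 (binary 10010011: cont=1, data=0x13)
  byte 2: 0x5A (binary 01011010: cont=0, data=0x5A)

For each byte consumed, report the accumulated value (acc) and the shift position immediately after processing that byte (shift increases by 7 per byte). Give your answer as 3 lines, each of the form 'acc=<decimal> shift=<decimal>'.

byte 0=0xB5: payload=0x35=53, contrib = 53<<0 = 53; acc -> 53, shift -> 7
byte 1=0x93: payload=0x13=19, contrib = 19<<7 = 2432; acc -> 2485, shift -> 14
byte 2=0x5A: payload=0x5A=90, contrib = 90<<14 = 1474560; acc -> 1477045, shift -> 21

Answer: acc=53 shift=7
acc=2485 shift=14
acc=1477045 shift=21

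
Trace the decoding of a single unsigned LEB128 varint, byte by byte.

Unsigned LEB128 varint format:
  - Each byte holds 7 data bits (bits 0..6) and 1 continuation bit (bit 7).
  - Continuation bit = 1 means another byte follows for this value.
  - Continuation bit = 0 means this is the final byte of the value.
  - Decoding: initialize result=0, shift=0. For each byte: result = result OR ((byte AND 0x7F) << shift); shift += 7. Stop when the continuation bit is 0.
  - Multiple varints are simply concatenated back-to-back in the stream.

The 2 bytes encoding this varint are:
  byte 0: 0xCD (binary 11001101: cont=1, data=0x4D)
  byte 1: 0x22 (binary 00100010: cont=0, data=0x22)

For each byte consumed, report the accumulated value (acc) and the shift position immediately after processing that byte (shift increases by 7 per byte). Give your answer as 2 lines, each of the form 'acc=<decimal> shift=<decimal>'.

byte 0=0xCD: payload=0x4D=77, contrib = 77<<0 = 77; acc -> 77, shift -> 7
byte 1=0x22: payload=0x22=34, contrib = 34<<7 = 4352; acc -> 4429, shift -> 14

Answer: acc=77 shift=7
acc=4429 shift=14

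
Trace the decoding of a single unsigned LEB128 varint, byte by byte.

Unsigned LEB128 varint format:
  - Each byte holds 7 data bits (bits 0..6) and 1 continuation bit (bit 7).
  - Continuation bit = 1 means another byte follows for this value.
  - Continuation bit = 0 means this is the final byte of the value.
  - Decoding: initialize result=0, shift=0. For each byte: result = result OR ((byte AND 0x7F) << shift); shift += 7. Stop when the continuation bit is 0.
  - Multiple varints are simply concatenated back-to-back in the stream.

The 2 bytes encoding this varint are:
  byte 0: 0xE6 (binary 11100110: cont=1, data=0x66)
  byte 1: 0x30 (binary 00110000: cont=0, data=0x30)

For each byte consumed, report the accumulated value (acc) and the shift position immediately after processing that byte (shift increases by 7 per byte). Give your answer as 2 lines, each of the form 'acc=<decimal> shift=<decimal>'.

byte 0=0xE6: payload=0x66=102, contrib = 102<<0 = 102; acc -> 102, shift -> 7
byte 1=0x30: payload=0x30=48, contrib = 48<<7 = 6144; acc -> 6246, shift -> 14

Answer: acc=102 shift=7
acc=6246 shift=14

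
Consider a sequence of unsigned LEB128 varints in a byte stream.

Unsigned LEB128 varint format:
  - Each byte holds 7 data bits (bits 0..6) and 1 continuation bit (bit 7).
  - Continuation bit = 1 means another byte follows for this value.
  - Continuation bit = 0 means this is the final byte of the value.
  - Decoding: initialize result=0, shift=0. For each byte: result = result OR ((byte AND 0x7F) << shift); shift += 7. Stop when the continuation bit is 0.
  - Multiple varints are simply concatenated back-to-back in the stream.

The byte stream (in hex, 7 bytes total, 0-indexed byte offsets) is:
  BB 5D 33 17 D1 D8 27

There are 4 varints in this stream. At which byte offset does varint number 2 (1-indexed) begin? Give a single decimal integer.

Answer: 2

Derivation:
  byte[0]=0xBB cont=1 payload=0x3B=59: acc |= 59<<0 -> acc=59 shift=7
  byte[1]=0x5D cont=0 payload=0x5D=93: acc |= 93<<7 -> acc=11963 shift=14 [end]
Varint 1: bytes[0:2] = BB 5D -> value 11963 (2 byte(s))
  byte[2]=0x33 cont=0 payload=0x33=51: acc |= 51<<0 -> acc=51 shift=7 [end]
Varint 2: bytes[2:3] = 33 -> value 51 (1 byte(s))
  byte[3]=0x17 cont=0 payload=0x17=23: acc |= 23<<0 -> acc=23 shift=7 [end]
Varint 3: bytes[3:4] = 17 -> value 23 (1 byte(s))
  byte[4]=0xD1 cont=1 payload=0x51=81: acc |= 81<<0 -> acc=81 shift=7
  byte[5]=0xD8 cont=1 payload=0x58=88: acc |= 88<<7 -> acc=11345 shift=14
  byte[6]=0x27 cont=0 payload=0x27=39: acc |= 39<<14 -> acc=650321 shift=21 [end]
Varint 4: bytes[4:7] = D1 D8 27 -> value 650321 (3 byte(s))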